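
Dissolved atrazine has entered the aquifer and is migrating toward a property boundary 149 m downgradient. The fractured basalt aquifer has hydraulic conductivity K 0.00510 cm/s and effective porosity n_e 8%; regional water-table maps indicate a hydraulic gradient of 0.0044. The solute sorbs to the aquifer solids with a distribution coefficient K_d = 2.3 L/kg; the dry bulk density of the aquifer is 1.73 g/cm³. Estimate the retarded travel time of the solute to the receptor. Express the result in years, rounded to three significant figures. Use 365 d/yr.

K = 0.00510 cm/s × 864 = 4.406 m/d
q = Ki = 4.406 × 0.0044 = 0.01939 m/d
Average linear velocity = 0.01939 / 0.08 = 0.2424 m/d
Retardation R = 1 + ρ_b·K_d/n = 1 + 1.73×2.3/0.08 = 50.74
Contaminant velocity v_c = v/R = 0.2424/50.74 = 0.004777 m/d
t = L/v_c = 149/0.004777 = 31190 d
   = 31190/365 = 85.5 yr

85.5 years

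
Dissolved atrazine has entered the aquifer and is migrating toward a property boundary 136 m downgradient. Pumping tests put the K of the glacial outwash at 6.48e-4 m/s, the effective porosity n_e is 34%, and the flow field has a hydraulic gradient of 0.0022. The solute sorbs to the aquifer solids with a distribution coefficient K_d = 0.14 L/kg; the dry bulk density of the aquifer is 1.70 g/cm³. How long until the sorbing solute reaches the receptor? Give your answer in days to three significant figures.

K = 6.48e-4 m/s × 86400 s/d = 55.99 m/d
Darcy flux q = K·i = 55.99 × 0.0022 = 0.1232 m/d
Seepage velocity v = q / n = 0.1232 / 0.34 = 0.3623 m/d
Retardation R = 1 + ρ_b·K_d/n = 1 + 1.70×0.14/0.34 = 1.700
Contaminant velocity v_c = v/R = 0.3623/1.700 = 0.2131 m/d
t = L/v_c = 136/0.2131 = 638.2 d

638 days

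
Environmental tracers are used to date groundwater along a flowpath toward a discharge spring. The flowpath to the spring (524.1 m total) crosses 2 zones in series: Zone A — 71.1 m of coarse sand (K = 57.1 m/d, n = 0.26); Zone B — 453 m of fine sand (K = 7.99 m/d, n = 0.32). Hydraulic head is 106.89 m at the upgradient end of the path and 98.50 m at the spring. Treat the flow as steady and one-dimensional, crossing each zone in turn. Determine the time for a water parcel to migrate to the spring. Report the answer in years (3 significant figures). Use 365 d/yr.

3.09 years

Total head drop ΔH = 106.89 − 98.50 = 8.39 m
Continuity: the same q passes through each zone, so ΔH = q·Σ(L_j/K_j) — the zones act as resistances in series.
Σ(L/K) = 71.1/57.1 + 453/7.99 = 1.245 + 56.70 = 57.94 d
q = ΔH / Σ(L/K) = 8.39 / 57.94 = 0.1448 m/d (same in every zone)
Zone A: v = q/n = 0.1448/0.26 = 0.5569 m/d → t_A = 71.1/0.5569 = 127.7 d
Zone B: v = q/n = 0.1448/0.32 = 0.4525 m/d → t_B = 453/0.4525 = 1001 d
Total t = 127.7 + 1001 = 1129 d
   = 1129 / 365 = 3.09 yr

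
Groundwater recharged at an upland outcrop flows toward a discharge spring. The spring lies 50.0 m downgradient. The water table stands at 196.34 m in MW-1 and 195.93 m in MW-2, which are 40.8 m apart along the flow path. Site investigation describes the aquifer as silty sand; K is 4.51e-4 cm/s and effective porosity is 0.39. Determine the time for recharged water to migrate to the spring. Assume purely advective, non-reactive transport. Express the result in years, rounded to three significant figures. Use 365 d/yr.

13.6 years

Hydraulic gradient i = (196.34 − 195.93) / 40.8 = 0.41 / 40.8 = 0.01005
K = 4.51e-4 cm/s × 864 = 0.3897 m/d
Darcy flux q = K·i = 0.3897 × 0.01005 = 0.003916 m/d
v = Ki/n = 0.3897·0.01005/0.39 = 0.01004 m/d
t = L / v = 50.0 / 0.01004 = 4980 d
   = 4980 / 365 = 13.6 yr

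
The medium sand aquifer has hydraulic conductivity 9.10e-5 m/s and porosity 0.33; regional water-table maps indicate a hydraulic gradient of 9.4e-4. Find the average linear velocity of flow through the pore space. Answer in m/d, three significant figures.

K = 9.10e-5 m/s × 86400 s/d = 7.862 m/d
q = Ki = 7.862 × 9.4e-4 = 0.007391 m/d
v_s = q/n_e = 0.007391/0.33 = 0.02240 m/d

0.0224 m/d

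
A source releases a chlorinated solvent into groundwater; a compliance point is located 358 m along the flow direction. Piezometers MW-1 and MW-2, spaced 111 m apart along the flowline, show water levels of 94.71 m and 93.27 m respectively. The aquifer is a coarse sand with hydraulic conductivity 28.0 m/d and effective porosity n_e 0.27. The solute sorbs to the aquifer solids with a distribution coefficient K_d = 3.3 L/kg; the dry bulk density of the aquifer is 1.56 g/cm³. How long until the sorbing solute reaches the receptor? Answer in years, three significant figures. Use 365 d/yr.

Hydraulic gradient i = (94.71 − 93.27) / 111 = 1.44 / 111 = 0.01297
Specific discharge q = 28.0 × 0.01297 = 0.3632 m/d
Average linear velocity = 0.3632 / 0.27 = 1.345 m/d
Retardation R = 1 + ρ_b·K_d/n = 1 + 1.56×3.3/0.27 = 20.07
Contaminant velocity v_c = v/R = 1.345/20.07 = 0.06704 m/d
t = L/v_c = 358/0.06704 = 5340 d
   = 5340/365 = 14.6 yr

14.6 years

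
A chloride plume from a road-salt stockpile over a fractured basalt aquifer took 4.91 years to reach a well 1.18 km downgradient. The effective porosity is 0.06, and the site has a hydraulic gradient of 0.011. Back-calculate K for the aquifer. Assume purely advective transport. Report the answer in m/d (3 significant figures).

3.59 m/d

t = 4.91 years = 1792 d
L = 1.18 km = 1180 m
v = L / t = 1180 / 1792 = 0.6584 m/d
K = v · n / i = 0.6584 × 0.06 / 0.011 = 3.59 m/d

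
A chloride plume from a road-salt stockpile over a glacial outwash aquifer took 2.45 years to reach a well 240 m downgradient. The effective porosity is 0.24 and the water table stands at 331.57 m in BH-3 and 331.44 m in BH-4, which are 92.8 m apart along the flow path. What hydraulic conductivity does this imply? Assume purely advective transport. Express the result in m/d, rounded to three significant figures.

46.0 m/d

Hydraulic gradient i = (331.57 − 331.44) / 92.8 = 0.13 / 92.8 = 0.001401
t = 2.45 years = 894.3 d
v = L / t = 240 / 894.3 = 0.2684 m/d
K = v · n / i = 0.2684 × 0.24 / 0.001401 = 46.0 m/d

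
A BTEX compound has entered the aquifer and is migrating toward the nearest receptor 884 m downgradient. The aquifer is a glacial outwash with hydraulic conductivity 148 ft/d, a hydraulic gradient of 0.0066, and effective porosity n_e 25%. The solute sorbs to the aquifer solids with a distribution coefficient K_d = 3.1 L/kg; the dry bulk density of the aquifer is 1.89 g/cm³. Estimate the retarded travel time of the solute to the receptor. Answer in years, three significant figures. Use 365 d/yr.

K = 148 ft/d × 0.3048 = 45.11 m/d
Specific discharge q = 45.11 × 0.0066 = 0.2977 m/d
v = Ki/n = 45.11·0.0066/0.25 = 1.191 m/d
Retardation R = 1 + ρ_b·K_d/n = 1 + 1.89×3.1/0.25 = 24.44
Contaminant velocity v_c = v/R = 1.191/24.44 = 0.04874 m/d
t = L/v_c = 884/0.04874 = 18140 d
   = 18140/365 = 49.7 yr

49.7 years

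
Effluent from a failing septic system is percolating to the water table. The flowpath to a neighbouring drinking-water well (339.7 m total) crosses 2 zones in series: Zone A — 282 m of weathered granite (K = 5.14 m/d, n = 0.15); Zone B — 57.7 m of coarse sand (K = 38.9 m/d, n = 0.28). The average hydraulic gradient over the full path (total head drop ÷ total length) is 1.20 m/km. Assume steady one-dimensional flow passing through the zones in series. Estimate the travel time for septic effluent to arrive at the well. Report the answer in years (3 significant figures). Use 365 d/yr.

22.1 years

Steady 1-D flow in series ⇒ the Darcy flux q is identical in every zone and the zone head losses add (resistances L/K in series).
Σ(L/K) = 282/5.14 + 57.7/38.9 = 54.86 + 1.483 = 56.35 d
K_eq = L_total / Σ(L/K) = 339.7 / 56.35 = 6.029 m/d
q = K_eq · i = 6.029 × 0.0012 = 0.007234 m/d (same in every zone)
Zone A: v = q/n = 0.007234/0.15 = 0.04823 m/d → t_A = 282/0.04823 = 5847 d
Zone B: v = q/n = 0.007234/0.28 = 0.02584 m/d → t_B = 57.7/0.02584 = 2233 d
Total t = 5847 + 2233 = 8080 d
   = 8080 / 365 = 22.1 yr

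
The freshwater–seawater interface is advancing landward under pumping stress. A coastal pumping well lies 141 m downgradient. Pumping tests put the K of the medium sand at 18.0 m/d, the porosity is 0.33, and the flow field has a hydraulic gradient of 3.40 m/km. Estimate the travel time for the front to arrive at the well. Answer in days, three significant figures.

q = Ki = 18.0 × 0.0034 = 0.06120 m/d
Seepage velocity v = q / n = 0.06120 / 0.33 = 0.1855 m/d
t = L / v = 141 / 0.1855 = 760.3 d

760 days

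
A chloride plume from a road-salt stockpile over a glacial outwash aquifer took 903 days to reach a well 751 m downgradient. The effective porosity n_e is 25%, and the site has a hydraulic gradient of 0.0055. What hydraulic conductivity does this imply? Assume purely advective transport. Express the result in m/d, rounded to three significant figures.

37.8 m/d

v = L / t = 751 / 903 = 0.8317 m/d
K = v · n / i = 0.8317 × 0.25 / 0.0055 = 37.8 m/d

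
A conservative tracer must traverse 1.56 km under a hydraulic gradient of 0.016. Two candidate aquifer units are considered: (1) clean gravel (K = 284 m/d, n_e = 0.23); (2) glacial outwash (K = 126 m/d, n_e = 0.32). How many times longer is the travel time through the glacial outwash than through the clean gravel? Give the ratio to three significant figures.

Unit 1 (clean gravel): v = 284×0.016/0.23 = 19.76 m/d, t = 1560/19.76 = 78.96 d
Unit 2 (glacial outwash): v = 126×0.016/0.32 = 6.300 m/d, t = 1560/6.300 = 247.6 d
t(glacial outwash) / t(clean gravel) = 247.6/78.96 = 3.14

3.14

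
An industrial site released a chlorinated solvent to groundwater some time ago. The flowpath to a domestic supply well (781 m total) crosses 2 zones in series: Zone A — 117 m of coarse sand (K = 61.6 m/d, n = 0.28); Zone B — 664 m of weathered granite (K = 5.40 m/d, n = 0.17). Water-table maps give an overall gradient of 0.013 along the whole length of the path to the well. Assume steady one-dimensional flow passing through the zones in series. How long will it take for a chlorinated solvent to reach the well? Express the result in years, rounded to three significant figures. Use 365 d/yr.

Steady 1-D flow in series ⇒ the Darcy flux q is identical in every zone and the zone head losses add (resistances L/K in series).
Σ(L/K) = 117/61.6 + 664/5.40 = 1.899 + 123.0 = 124.9 d
K_eq = L_total / Σ(L/K) = 781 / 124.9 = 6.255 m/d
q = K_eq · i = 6.255 × 0.013 = 0.08131 m/d (same in every zone)
Zone A: v = q/n = 0.08131/0.28 = 0.2904 m/d → t_A = 117/0.2904 = 402.9 d
Zone B: v = q/n = 0.08131/0.17 = 0.4783 m/d → t_B = 664/0.4783 = 1388 d
Total t = 402.9 + 1388 = 1791 d
   = 1791 / 365 = 4.91 yr

4.91 years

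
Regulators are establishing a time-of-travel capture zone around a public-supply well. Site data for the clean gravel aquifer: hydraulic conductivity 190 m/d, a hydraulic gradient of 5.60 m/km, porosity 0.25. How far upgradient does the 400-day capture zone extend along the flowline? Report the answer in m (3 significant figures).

1700 m

Darcy flux q = K·i = 190 × 0.0056 = 1.064 m/d
v = Ki/n = 190·0.0056/0.25 = 4.256 m/d
L = v × T = 4.256 × 400 = 1702 m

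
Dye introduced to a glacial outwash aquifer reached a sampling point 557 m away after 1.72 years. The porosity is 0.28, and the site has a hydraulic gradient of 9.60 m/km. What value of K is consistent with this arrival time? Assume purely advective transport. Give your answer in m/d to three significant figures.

25.9 m/d

t = 1.72 years = 627.8 d
v = L / t = 557 / 627.8 = 0.8872 m/d
K = v · n / i = 0.8872 × 0.28 / 0.0096 = 25.9 m/d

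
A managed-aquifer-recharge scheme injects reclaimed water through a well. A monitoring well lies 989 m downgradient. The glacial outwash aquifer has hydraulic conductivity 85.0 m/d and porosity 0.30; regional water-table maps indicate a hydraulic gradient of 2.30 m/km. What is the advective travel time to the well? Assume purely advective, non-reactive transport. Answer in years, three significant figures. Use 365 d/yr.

4.16 years

Specific discharge q = 85.0 × 0.0023 = 0.1955 m/d
Seepage velocity v = q / n = 0.1955 / 0.30 = 0.6517 m/d
t = L / v = 989 / 0.6517 = 1518 d
   = 1518 / 365 = 4.16 yr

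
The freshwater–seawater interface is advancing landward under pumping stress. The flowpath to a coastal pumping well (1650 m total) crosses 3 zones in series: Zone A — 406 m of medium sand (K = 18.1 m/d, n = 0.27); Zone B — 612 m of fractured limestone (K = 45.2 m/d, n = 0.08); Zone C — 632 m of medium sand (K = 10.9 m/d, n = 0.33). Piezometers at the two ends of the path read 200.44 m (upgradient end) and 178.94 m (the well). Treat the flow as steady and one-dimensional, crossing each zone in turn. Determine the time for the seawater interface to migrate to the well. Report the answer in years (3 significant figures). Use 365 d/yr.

Total head drop ΔH = 200.44 − 178.94 = 21.50 m
Continuity: the same q passes through each zone, so ΔH = q·Σ(L_j/K_j) — the zones act as resistances in series.
Σ(L/K) = 406/18.1 + 612/45.2 + 632/10.9 = 22.43 + 13.54 + 57.98 = 93.95 d
q = ΔH / Σ(L/K) = 21.50 / 93.95 = 0.2288 m/d (same in every zone)
Zone A: v = q/n = 0.2288/0.27 = 0.8476 m/d → t_A = 406/0.8476 = 479.0 d
Zone B: v = q/n = 0.2288/0.08 = 2.860 m/d → t_B = 612/2.860 = 213.9 d
Zone C: v = q/n = 0.2288/0.33 = 0.6935 m/d → t_C = 632/0.6935 = 911.4 d
Total t = 479.0 + 213.9 + 911.4 = 1604 d
   = 1604 / 365 = 4.40 yr

4.40 years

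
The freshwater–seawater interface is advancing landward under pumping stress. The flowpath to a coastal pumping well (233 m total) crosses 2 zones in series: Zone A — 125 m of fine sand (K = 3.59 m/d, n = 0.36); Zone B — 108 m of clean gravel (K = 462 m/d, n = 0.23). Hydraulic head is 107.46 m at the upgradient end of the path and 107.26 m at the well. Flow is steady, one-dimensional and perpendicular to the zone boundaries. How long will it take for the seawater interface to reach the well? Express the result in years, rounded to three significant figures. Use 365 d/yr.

Total head drop ΔH = 107.46 − 107.26 = 0.20 m
Continuity: the same q passes through each zone, so ΔH = q·Σ(L_j/K_j) — the zones act as resistances in series.
Σ(L/K) = 125/3.59 + 108/462 = 34.82 + 0.2338 = 35.05 d
q = ΔH / Σ(L/K) = 0.20 / 35.05 = 0.005706 m/d (same in every zone)
Zone A: v = q/n = 0.005706/0.36 = 0.01585 m/d → t_A = 125/0.01585 = 7887 d
Zone B: v = q/n = 0.005706/0.23 = 0.02481 m/d → t_B = 108/0.02481 = 4354 d
Total t = 7887 + 4354 = 12240 d
   = 12240 / 365 = 33.5 yr

33.5 years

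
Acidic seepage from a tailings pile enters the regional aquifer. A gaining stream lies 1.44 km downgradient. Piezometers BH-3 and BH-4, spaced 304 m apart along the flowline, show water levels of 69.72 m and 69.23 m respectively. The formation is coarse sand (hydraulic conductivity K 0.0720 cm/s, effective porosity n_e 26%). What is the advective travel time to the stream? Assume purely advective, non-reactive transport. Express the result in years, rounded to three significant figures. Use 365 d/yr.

Hydraulic gradient i = (69.72 − 69.23) / 304 = 0.49 / 304 = 0.001612
K = 0.0720 cm/s × 864 = 62.21 m/d
Specific discharge q = 62.21 × 0.001612 = 0.1003 m/d
v_s = q/n_e = 0.1003/0.26 = 0.3857 m/d
L = 1.44 km = 1440 m
t = L / v = 1440 / 0.3857 = 3734 d
   = 3734 / 365 = 10.2 yr

10.2 years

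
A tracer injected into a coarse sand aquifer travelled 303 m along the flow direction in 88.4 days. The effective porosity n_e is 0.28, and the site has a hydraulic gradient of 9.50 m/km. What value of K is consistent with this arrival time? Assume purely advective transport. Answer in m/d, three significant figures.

101 m/d

v = L / t = 303 / 88.4 = 3.428 m/d
K = v · n / i = 3.428 × 0.28 / 0.0095 = 101 m/d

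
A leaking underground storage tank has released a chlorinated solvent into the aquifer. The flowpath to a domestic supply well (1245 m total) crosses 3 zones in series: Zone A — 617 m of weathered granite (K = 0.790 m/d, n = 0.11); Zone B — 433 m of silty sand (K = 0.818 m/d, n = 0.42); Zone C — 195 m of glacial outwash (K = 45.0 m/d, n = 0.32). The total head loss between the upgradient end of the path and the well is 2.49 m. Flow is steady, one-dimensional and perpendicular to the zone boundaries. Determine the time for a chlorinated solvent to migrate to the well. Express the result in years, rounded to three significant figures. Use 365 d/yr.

452 years

Steady 1-D flow in series ⇒ the Darcy flux q is identical in every zone and the zone head losses add (resistances L/K in series).
Σ(L/K) = 617/0.790 + 433/0.818 + 195/45.0 = 781.0 + 529.3 + 4.333 = 1315 d
q = ΔH / Σ(L/K) = 2.49 / 1315 = 0.001894 m/d (same in every zone)
Zone A: v = q/n = 0.001894/0.11 = 0.01722 m/d → t_A = 617/0.01722 = 35830 d
Zone B: v = q/n = 0.001894/0.42 = 0.004509 m/d → t_B = 433/0.004509 = 96020 d
Zone C: v = q/n = 0.001894/0.32 = 0.005919 m/d → t_C = 195/0.005919 = 32950 d
Total t = 35830 + 96020 + 32950 = 164800 d
   = 164800 / 365 = 452 yr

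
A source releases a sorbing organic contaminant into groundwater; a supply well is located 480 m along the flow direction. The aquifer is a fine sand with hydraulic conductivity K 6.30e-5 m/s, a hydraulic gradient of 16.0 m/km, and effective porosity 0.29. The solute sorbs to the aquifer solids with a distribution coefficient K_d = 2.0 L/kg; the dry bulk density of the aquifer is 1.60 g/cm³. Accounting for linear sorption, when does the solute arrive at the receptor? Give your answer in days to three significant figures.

K = 6.30e-5 m/s × 86400 s/d = 5.443 m/d
Specific discharge q = 5.443 × 0.016 = 0.08709 m/d
v_s = q/n_e = 0.08709/0.29 = 0.3003 m/d
Retardation R = 1 + ρ_b·K_d/n = 1 + 1.60×2.0/0.29 = 12.03
Contaminant velocity v_c = v/R = 0.3003/12.03 = 0.02495 m/d
t = L/v_c = 480/0.02495 = 19240 d

19200 days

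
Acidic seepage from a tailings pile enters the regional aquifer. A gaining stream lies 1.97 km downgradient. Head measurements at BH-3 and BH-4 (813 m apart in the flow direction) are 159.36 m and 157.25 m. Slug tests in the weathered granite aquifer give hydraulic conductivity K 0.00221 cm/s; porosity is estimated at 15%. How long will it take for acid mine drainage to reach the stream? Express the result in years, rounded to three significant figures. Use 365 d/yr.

163 years

Hydraulic gradient i = (159.36 − 157.25) / 813 = 2.11 / 813 = 0.002595
K = 0.00221 cm/s × 864 = 1.909 m/d
Darcy flux q = K·i = 1.909 × 0.002595 = 0.004956 m/d
Average linear velocity = 0.004956 / 0.15 = 0.03304 m/d
L = 1.97 km = 1970 m
t = L / v = 1970 / 0.03304 = 59630 d
   = 59630 / 365 = 163 yr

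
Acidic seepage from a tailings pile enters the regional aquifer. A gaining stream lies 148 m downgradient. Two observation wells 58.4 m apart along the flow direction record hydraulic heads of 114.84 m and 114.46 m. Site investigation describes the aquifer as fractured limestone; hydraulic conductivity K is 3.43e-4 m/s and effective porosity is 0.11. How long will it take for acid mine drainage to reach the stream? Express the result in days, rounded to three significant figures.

84.4 days

Hydraulic gradient i = (114.84 − 114.46) / 58.4 = 0.38 / 58.4 = 0.006507
K = 3.43e-4 m/s × 86400 s/d = 29.64 m/d
Darcy flux q = K·i = 29.64 × 0.006507 = 0.1928 m/d
Average linear velocity = 0.1928 / 0.11 = 1.753 m/d
t = L / v = 148 / 1.753 = 84.43 d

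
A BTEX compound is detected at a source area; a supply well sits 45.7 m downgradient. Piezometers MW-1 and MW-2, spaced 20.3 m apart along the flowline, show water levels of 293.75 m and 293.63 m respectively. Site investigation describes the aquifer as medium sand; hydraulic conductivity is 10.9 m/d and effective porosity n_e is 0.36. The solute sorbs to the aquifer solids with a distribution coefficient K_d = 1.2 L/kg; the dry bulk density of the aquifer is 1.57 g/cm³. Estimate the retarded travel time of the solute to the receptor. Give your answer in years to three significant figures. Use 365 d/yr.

4.36 years

Hydraulic gradient i = (293.75 − 293.63) / 20.3 = 0.12 / 20.3 = 0.005911
Darcy flux q = K·i = 10.9 × 0.005911 = 0.06443 m/d
v = Ki/n = 10.9·0.005911/0.36 = 0.1790 m/d
Retardation R = 1 + ρ_b·K_d/n = 1 + 1.57×1.2/0.36 = 6.233
Contaminant velocity v_c = v/R = 0.1790/6.233 = 0.02871 m/d
t = L/v_c = 45.7/0.02871 = 1592 d
   = 1592/365 = 4.36 yr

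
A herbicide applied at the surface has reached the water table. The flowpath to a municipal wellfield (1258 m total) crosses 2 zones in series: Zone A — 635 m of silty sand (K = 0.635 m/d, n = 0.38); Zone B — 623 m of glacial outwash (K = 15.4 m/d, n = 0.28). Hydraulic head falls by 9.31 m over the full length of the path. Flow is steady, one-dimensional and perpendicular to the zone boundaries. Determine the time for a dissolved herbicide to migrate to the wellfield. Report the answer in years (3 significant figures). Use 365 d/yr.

Continuity: the same q passes through each zone, so ΔH = q·Σ(L_j/K_j) — the zones act as resistances in series.
Σ(L/K) = 635/0.635 + 623/15.4 = 1000 + 40.45 = 1040 d
q = ΔH / Σ(L/K) = 9.31 / 1040 = 0.008948 m/d (same in every zone)
Zone A: v = q/n = 0.008948/0.38 = 0.02355 m/d → t_A = 635/0.02355 = 26970 d
Zone B: v = q/n = 0.008948/0.28 = 0.03196 m/d → t_B = 623/0.03196 = 19490 d
Total t = 26970 + 19490 = 46460 d
   = 46460 / 365 = 127 yr

127 years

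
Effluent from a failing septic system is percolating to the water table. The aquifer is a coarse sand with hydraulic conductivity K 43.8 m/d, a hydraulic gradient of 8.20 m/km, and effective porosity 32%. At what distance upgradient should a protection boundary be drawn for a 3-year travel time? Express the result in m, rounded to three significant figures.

Specific discharge q = 43.8 × 0.0082 = 0.3592 m/d
v = Ki/n = 43.8·0.0082/0.32 = 1.122 m/d
T = 3 yr × 365 = 1095 d
L = v × T = 1.122 × 1095 = 1229 m

1230 m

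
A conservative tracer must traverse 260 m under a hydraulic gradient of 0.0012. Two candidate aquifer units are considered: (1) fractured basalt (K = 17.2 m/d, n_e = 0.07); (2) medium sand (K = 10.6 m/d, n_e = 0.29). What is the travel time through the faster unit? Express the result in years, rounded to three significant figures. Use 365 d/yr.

Unit 1 (fractured basalt): v = 17.2×0.0012/0.07 = 0.2949 m/d, t = 260/0.2949 = 881.8 d
Unit 2 (medium sand): v = 10.6×0.0012/0.29 = 0.04386 m/d, t = 260/0.04386 = 5928 d
Faster: 881.8 d / 365 = 2.42 yr

2.42 years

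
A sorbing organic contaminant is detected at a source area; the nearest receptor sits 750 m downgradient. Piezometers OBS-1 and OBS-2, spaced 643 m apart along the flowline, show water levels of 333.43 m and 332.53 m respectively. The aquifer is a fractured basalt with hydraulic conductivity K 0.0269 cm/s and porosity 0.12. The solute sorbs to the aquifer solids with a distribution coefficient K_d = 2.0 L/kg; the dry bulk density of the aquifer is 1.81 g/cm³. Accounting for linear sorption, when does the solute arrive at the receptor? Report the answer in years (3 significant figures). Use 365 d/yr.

Hydraulic gradient i = (333.43 − 332.53) / 643 = 0.90 / 643 = 0.001400
K = 0.0269 cm/s × 864 = 23.24 m/d
Specific discharge q = 23.24 × 0.001400 = 0.03253 m/d
v_s = q/n_e = 0.03253/0.12 = 0.2711 m/d
Retardation R = 1 + ρ_b·K_d/n = 1 + 1.81×2.0/0.12 = 31.17
Contaminant velocity v_c = v/R = 0.2711/31.17 = 0.008698 m/d
t = L/v_c = 750/0.008698 = 86230 d
   = 86230/365 = 236 yr

236 years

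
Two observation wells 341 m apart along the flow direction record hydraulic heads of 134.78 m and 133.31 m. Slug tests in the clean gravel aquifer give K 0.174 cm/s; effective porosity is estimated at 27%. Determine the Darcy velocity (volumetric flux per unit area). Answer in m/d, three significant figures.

0.648 m/d

Hydraulic gradient i = (134.78 − 133.31) / 341 = 1.47 / 341 = 0.004311
K = 0.174 cm/s × 864 = 150.3 m/d
Specific discharge q = 150.3 × 0.004311 = 0.6481 m/d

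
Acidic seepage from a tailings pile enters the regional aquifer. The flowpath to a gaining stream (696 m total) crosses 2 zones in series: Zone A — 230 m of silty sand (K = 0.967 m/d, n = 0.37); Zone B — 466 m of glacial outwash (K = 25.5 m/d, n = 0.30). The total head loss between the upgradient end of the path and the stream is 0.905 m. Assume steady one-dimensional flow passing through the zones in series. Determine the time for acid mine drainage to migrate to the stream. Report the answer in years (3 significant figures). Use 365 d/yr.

Steady 1-D flow in series ⇒ the Darcy flux q is identical in every zone and the zone head losses add (resistances L/K in series).
Σ(L/K) = 230/0.967 + 466/25.5 = 237.8 + 18.27 = 256.1 d
q = ΔH / Σ(L/K) = 0.905 / 256.1 = 0.003533 m/d (same in every zone)
Zone A: v = q/n = 0.003533/0.37 = 0.009550 m/d → t_A = 230/0.009550 = 24080 d
Zone B: v = q/n = 0.003533/0.30 = 0.01178 m/d → t_B = 466/0.01178 = 39560 d
Total t = 24080 + 39560 = 63650 d
   = 63650 / 365 = 174 yr

174 years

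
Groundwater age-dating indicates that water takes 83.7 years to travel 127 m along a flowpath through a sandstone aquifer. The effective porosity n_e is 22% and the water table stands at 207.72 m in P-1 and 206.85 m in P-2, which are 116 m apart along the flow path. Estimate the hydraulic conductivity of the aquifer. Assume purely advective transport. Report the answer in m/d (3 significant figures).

0.122 m/d

Hydraulic gradient i = (207.72 − 206.85) / 116 = 0.87 / 116 = 0.007500
t = 83.7 years = 30550 d
v = L / t = 127 / 30550 = 0.004157 m/d
K = v · n / i = 0.004157 × 0.22 / 0.007500 = 0.122 m/d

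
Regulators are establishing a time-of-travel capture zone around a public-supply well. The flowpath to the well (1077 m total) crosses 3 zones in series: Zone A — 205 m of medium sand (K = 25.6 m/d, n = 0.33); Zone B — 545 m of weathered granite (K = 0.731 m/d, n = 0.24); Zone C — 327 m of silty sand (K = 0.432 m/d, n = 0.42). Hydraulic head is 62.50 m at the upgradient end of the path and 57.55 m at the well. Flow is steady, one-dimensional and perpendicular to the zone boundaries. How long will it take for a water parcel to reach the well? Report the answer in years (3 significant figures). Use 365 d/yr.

281 years

Total head drop ΔH = 62.50 − 57.55 = 4.95 m
Continuity: the same q passes through each zone, so ΔH = q·Σ(L_j/K_j) — the zones act as resistances in series.
Σ(L/K) = 205/25.6 + 545/0.731 + 327/0.432 = 8.008 + 745.6 + 756.9 = 1511 d
q = ΔH / Σ(L/K) = 4.95 / 1511 = 0.003277 m/d (same in every zone)
Zone A: v = q/n = 0.003277/0.33 = 0.009930 m/d → t_A = 205/0.009930 = 20640 d
Zone B: v = q/n = 0.003277/0.24 = 0.01365 m/d → t_B = 545/0.01365 = 39910 d
Zone C: v = q/n = 0.003277/0.42 = 0.007802 m/d → t_C = 327/0.007802 = 41910 d
Total t = 20640 + 39910 + 41910 = 102500 d
   = 102500 / 365 = 281 yr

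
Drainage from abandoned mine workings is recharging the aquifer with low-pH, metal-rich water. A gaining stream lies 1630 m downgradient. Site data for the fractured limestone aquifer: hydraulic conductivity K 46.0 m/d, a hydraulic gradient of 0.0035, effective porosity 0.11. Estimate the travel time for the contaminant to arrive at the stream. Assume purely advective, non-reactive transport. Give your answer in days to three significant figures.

q = Ki = 46.0 × 0.0035 = 0.1610 m/d
v_s = q/n_e = 0.1610/0.11 = 1.464 m/d
t = L / v = 1630 / 1.464 = 1114 d

1110 days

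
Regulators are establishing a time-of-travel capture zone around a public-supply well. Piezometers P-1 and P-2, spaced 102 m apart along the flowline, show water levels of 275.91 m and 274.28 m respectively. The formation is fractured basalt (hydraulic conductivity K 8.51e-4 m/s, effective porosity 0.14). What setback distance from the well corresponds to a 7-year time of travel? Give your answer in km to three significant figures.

Hydraulic gradient i = (275.91 − 274.28) / 102 = 1.63 / 102 = 0.01598
K = 8.51e-4 m/s × 86400 s/d = 73.53 m/d
q = Ki = 73.53 × 0.01598 = 1.175 m/d
v_s = q/n_e = 1.175/0.14 = 8.393 m/d
T = 7 yr × 365 = 2555 d
L = v × T = 8.393 × 2555 = 21440 m
   = 21.4 km

21.4 km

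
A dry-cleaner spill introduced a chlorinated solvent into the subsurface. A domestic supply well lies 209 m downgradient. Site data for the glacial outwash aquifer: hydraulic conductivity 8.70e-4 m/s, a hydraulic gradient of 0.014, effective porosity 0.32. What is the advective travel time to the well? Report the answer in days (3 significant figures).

K = 8.70e-4 m/s × 86400 s/d = 75.17 m/d
Darcy flux q = K·i = 75.17 × 0.014 = 1.052 m/d
Seepage velocity v = q / n = 1.052 / 0.32 = 3.289 m/d
t = L / v = 209 / 3.289 = 63.55 d

63.6 days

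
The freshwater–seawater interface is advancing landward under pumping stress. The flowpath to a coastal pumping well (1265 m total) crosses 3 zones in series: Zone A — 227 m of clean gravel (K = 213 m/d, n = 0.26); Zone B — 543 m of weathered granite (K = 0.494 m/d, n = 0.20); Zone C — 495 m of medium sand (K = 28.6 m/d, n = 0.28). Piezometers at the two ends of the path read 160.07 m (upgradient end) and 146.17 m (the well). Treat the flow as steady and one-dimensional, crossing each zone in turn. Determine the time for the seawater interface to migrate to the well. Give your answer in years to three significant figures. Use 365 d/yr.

Total head drop ΔH = 160.07 − 146.17 = 13.90 m
Steady 1-D flow in series ⇒ the Darcy flux q is identical in every zone and the zone head losses add (resistances L/K in series).
Σ(L/K) = 227/213 + 543/0.494 + 495/28.6 = 1.066 + 1099 + 17.31 = 1118 d
q = ΔH / Σ(L/K) = 13.90 / 1118 = 0.01244 m/d (same in every zone)
Zone A: v = q/n = 0.01244/0.26 = 0.04784 m/d → t_A = 227/0.04784 = 4745 d
Zone B: v = q/n = 0.01244/0.20 = 0.06219 m/d → t_B = 543/0.06219 = 8731 d
Zone C: v = q/n = 0.01244/0.28 = 0.04442 m/d → t_C = 495/0.04442 = 11140 d
Total t = 4745 + 8731 + 11140 = 24620 d
   = 24620 / 365 = 67.5 yr

67.5 years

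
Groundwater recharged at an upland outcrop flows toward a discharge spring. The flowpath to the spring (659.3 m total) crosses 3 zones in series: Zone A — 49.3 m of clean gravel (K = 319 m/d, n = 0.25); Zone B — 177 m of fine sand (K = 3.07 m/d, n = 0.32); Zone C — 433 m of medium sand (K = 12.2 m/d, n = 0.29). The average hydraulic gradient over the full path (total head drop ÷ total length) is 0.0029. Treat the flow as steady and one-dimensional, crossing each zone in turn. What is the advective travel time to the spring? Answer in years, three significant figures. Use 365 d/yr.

Steady 1-D flow in series ⇒ the Darcy flux q is identical in every zone and the zone head losses add (resistances L/K in series).
Σ(L/K) = 49.3/319 + 177/3.07 + 433/12.2 = 0.1545 + 57.65 + 35.49 = 93.30 d
K_eq = L_total / Σ(L/K) = 659.3 / 93.30 = 7.066 m/d
q = K_eq · i = 7.066 × 0.0029 = 0.02049 m/d (same in every zone)
Zone A: v = q/n = 0.02049/0.25 = 0.08197 m/d → t_A = 49.3/0.08197 = 601.4 d
Zone B: v = q/n = 0.02049/0.32 = 0.06404 m/d → t_B = 177/0.06404 = 2764 d
Zone C: v = q/n = 0.02049/0.29 = 0.07066 m/d → t_C = 433/0.07066 = 6128 d
Total t = 601.4 + 2764 + 6128 = 9493 d
   = 9493 / 365 = 26.0 yr

26.0 years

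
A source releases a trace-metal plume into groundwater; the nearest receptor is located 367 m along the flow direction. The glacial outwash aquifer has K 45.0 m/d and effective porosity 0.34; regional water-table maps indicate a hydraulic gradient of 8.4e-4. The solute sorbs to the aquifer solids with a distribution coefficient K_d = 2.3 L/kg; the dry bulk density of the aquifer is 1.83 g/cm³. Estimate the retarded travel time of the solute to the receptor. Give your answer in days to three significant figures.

Specific discharge q = 45.0 × 8.4e-4 = 0.03780 m/d
v = Ki/n = 45.0·8.4e-4/0.34 = 0.1112 m/d
Retardation R = 1 + ρ_b·K_d/n = 1 + 1.83×2.3/0.34 = 13.38
Contaminant velocity v_c = v/R = 0.1112/13.38 = 0.008310 m/d
t = L/v_c = 367/0.008310 = 44170 d

44200 days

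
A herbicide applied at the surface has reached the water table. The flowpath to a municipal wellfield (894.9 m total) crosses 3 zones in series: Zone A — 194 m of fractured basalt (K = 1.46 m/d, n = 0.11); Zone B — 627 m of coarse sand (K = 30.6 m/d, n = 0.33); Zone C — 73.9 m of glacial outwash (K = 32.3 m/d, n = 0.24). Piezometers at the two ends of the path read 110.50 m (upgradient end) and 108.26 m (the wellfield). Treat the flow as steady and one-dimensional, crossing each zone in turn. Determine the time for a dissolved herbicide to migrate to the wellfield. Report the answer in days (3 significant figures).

17100 days

Total head drop ΔH = 110.50 − 108.26 = 2.24 m
Continuity: the same q passes through each zone, so ΔH = q·Σ(L_j/K_j) — the zones act as resistances in series.
Σ(L/K) = 194/1.46 + 627/30.6 + 73.9/32.3 = 132.9 + 20.49 + 2.288 = 155.7 d
q = ΔH / Σ(L/K) = 2.24 / 155.7 = 0.01439 m/d (same in every zone)
Zone A: v = q/n = 0.01439/0.11 = 0.1308 m/d → t_A = 194/0.1308 = 1483 d
Zone B: v = q/n = 0.01439/0.33 = 0.04361 m/d → t_B = 627/0.04361 = 14380 d
Zone C: v = q/n = 0.01439/0.24 = 0.05996 m/d → t_C = 73.9/0.05996 = 1232 d
Total t = 1483 + 14380 + 1232 = 17090 d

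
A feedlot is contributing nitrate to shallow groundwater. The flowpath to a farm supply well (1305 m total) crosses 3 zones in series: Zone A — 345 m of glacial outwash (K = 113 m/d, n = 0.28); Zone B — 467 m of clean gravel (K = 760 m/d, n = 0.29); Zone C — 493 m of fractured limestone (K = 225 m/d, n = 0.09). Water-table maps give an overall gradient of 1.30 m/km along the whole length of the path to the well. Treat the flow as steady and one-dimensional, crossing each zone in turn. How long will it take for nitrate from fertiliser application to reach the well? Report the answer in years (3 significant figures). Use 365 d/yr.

Continuity: the same q passes through each zone, so ΔH = q·Σ(L_j/K_j) — the zones act as resistances in series.
Σ(L/K) = 345/113 + 467/760 + 493/225 = 3.053 + 0.6145 + 2.191 = 5.859 d
K_eq = L_total / Σ(L/K) = 1305 / 5.859 = 222.7 m/d
q = K_eq · i = 222.7 × 0.0013 = 0.2896 m/d (same in every zone)
Zone A: v = q/n = 0.2896/0.28 = 1.034 m/d → t_A = 345/1.034 = 333.6 d
Zone B: v = q/n = 0.2896/0.29 = 0.9985 m/d → t_B = 467/0.9985 = 467.7 d
Zone C: v = q/n = 0.2896/0.09 = 3.217 m/d → t_C = 493/3.217 = 153.2 d
Total t = 333.6 + 467.7 + 153.2 = 954.5 d
   = 954.5 / 365 = 2.62 yr

2.62 years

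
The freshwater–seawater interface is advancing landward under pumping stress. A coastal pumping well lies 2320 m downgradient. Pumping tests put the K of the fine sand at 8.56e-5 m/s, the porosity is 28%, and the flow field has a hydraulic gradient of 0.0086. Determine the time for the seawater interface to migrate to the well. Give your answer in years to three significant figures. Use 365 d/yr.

K = 8.56e-5 m/s × 86400 s/d = 7.396 m/d
Specific discharge q = 7.396 × 0.0086 = 0.06360 m/d
Seepage velocity v = q / n = 0.06360 / 0.28 = 0.2272 m/d
t = L / v = 2320 / 0.2272 = 10210 d
   = 10210 / 365 = 28.0 yr

28.0 years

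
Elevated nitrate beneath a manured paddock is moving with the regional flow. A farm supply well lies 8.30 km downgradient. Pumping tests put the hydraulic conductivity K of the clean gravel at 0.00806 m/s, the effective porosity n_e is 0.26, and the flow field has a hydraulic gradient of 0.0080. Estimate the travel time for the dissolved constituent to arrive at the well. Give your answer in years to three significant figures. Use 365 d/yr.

K = 0.00806 m/s × 86400 s/d = 696.4 m/d
Darcy flux q = K·i = 696.4 × 0.0080 = 5.571 m/d
v_s = q/n_e = 5.571/0.26 = 21.43 m/d
L = 8.30 km = 8300 m
t = L / v = 8300 / 21.43 = 387.4 d
   = 387.4 / 365 = 1.06 yr

1.06 years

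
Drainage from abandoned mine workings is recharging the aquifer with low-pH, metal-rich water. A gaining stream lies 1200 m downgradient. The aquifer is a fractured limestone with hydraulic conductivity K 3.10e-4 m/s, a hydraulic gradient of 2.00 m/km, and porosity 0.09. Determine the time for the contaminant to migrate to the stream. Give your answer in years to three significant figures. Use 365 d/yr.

K = 3.10e-4 m/s × 86400 s/d = 26.78 m/d
Specific discharge q = 26.78 × 0.0020 = 0.05357 m/d
Average linear velocity = 0.05357 / 0.09 = 0.5952 m/d
t = L / v = 1200 / 0.5952 = 2016 d
   = 2016 / 365 = 5.52 yr

5.52 years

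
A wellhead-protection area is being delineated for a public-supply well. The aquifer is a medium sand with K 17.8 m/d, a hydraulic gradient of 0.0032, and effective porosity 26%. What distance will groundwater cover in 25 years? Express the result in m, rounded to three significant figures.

Specific discharge q = 17.8 × 0.0032 = 0.05696 m/d
v = Ki/n = 17.8·0.0032/0.26 = 0.2191 m/d
T = 25 yr × 365 = 9125 d
L = v × T = 0.2191 × 9125 = 1999 m

2000 m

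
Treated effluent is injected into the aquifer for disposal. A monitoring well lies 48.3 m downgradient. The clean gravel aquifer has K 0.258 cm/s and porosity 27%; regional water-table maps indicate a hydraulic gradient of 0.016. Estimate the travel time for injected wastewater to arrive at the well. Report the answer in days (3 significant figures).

K = 0.258 cm/s × 864 = 222.9 m/d
q = Ki = 222.9 × 0.016 = 3.567 m/d
Seepage velocity v = q / n = 3.567 / 0.27 = 13.21 m/d
t = L / v = 48.3 / 13.21 = 3.656 d

3.66 days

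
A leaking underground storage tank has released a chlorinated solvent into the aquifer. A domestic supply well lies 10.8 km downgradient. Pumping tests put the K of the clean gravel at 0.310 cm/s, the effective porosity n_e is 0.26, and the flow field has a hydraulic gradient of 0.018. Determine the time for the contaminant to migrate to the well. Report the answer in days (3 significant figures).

582 days

K = 0.310 cm/s × 864 = 267.8 m/d
Specific discharge q = 267.8 × 0.018 = 4.821 m/d
Seepage velocity v = q / n = 4.821 / 0.26 = 18.54 m/d
L = 10.8 km = 10800 m
t = L / v = 10800 / 18.54 = 582.4 d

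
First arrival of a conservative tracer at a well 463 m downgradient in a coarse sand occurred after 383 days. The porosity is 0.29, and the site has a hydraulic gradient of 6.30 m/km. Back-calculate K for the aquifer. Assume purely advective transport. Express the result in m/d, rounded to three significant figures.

55.6 m/d

v = L / t = 463 / 383 = 1.209 m/d
K = v · n / i = 1.209 × 0.29 / 0.0063 = 55.6 m/d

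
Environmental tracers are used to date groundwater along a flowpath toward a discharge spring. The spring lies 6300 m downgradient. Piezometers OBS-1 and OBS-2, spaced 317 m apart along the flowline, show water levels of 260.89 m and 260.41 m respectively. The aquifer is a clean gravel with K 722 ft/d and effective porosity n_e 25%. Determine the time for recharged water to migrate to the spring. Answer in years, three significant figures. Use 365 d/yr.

12.9 years

Hydraulic gradient i = (260.89 − 260.41) / 317 = 0.48 / 317 = 0.001514
K = 722 ft/d × 0.3048 = 220.1 m/d
Specific discharge q = 220.1 × 0.001514 = 0.3332 m/d
v = Ki/n = 220.1·0.001514/0.25 = 1.333 m/d
t = L / v = 6300 / 1.333 = 4727 d
   = 4727 / 365 = 12.9 yr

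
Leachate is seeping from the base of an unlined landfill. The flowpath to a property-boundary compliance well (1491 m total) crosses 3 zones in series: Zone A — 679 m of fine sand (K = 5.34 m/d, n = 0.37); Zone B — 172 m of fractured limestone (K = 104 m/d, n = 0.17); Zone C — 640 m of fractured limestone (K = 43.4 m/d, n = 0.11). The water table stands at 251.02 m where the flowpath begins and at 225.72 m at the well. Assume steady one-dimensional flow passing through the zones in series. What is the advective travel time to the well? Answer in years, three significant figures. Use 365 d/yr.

Total head drop ΔH = 251.02 − 225.72 = 25.30 m
Continuity: the same q passes through each zone, so ΔH = q·Σ(L_j/K_j) — the zones act as resistances in series.
Σ(L/K) = 679/5.34 + 172/104 + 640/43.4 = 127.2 + 1.654 + 14.75 = 143.6 d
q = ΔH / Σ(L/K) = 25.30 / 143.6 = 0.1762 m/d (same in every zone)
Zone A: v = q/n = 0.1762/0.37 = 0.4763 m/d → t_A = 679/0.4763 = 1425 d
Zone B: v = q/n = 0.1762/0.17 = 1.037 m/d → t_B = 172/1.037 = 165.9 d
Zone C: v = q/n = 0.1762/0.11 = 1.602 m/d → t_C = 640/1.602 = 399.5 d
Total t = 1425 + 165.9 + 399.5 = 1991 d
   = 1991 / 365 = 5.45 yr

5.45 years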